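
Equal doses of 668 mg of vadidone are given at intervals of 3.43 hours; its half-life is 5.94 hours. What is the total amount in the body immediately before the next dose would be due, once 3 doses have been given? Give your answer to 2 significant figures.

The 3 doses were given 10.29, 6.86, 3.43 hours ago.
Total = 668·(1/2)^(10.29/5.94) + 668·(1/2)^(6.86/5.94) + 668·(1/2)^(3.43/5.94)
      = 201.05 + 300 + 447.66 ≈ 948.71 mg.

950 mg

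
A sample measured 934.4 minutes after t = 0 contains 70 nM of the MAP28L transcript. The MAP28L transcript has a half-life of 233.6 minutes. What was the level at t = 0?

Number of half-lives elapsed: n = 934.4/233.6 ≈ 4.
A₀ = A × 2^n = 70 × 2^4 = 70 × 16 ≈ 1120 nM.

1120 nM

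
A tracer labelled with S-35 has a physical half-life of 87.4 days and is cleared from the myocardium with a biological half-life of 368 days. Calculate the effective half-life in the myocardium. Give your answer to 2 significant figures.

71 days

1/t_eff = 1/t_phys + 1/t_biol = 1/87.4 + 1/368 = 0.014159 per day.
t_eff = 87.4 × 368 / (87.4 + 368) ≈ 70.626 days.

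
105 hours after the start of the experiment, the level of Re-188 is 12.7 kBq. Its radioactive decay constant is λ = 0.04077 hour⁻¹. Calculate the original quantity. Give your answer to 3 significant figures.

t½ = ln 2 / λ = 0.69315 / 0.04077 ≈ 17.001 hours.
Number of half-lives elapsed: n = 105/17.001 ≈ 6.176.
A₀ = A × 2^n = 12.7 × 2^6.176 = 12.7 × 72.302 ≈ 918.23 kBq.

918 kBq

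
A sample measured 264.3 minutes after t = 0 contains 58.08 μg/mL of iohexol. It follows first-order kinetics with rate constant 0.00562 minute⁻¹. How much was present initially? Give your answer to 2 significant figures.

t½ = ln 2 / λ = 0.69315 / 0.00562 ≈ 123.34 minutes.
Number of half-lives elapsed: n = 264.3/123.34 ≈ 2.1429.
A₀ = A × 2^n = 58.08 × 2^2.1429 = 58.08 × 4.4166 ≈ 256.52 μg/mL.

260 μg/mL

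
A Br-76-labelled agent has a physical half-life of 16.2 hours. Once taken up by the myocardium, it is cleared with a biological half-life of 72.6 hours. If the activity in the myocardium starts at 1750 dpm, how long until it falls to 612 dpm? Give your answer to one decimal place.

20.1 hours

1/t_eff = 1/t_phys + 1/t_biol = 1/16.2 + 1/72.6 = 0.075502 per hour.
t_eff = 16.2 × 72.6 / (16.2 + 72.6) ≈ 13.245 hours.
n = log₂(1750/612) ≈ 1.5158; t = 1.5158 × 13.245 ≈ 20.076 hours.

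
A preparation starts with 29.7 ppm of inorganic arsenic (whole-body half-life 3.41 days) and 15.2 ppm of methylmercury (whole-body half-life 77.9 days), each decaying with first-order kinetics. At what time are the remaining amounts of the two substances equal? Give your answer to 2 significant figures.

Set 29.7·(1/2)^(t/3.41) = 15.2·(1/2)^(t/77.9).
Taking log₂: log₂(29.7/15.2) = t·(1/3.41 − 1/77.9).
log₂(1.9539) = 0.96639; 1/3.41 − 1/77.9 = 0.28042.
t = 0.96639 / 0.28042 ≈ 3.4463 days.

3.4 days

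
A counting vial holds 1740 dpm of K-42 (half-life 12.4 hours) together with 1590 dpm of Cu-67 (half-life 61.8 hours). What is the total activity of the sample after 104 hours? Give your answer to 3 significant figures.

K-42: 1740 × (1/2)^(104/12.4) = 1740 × (1/2)^8.3871 ≈ 5.1973 dpm.
Cu-67: 1590 × (1/2)^(104/61.8) = 1590 × (1/2)^1.6828 ≈ 495.23 dpm.
Total = 5.1973 + 495.23 ≈ 500.43 dpm.

500 dpm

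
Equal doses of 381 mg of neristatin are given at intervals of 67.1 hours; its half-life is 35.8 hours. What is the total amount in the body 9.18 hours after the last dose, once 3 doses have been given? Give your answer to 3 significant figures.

430 mg

The 3 doses were given 143.38, 76.28, 9.18 hours ago.
Total = 381·(1/2)^(143.38/35.8) + 381·(1/2)^(76.28/35.8) + 381·(1/2)^(9.18/35.8)
      = 23.73 + 86.999 + 318.96 ≈ 429.69 mg.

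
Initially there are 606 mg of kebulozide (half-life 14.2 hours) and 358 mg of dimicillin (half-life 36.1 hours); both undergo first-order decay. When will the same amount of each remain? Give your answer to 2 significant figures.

18 hours

Set 606·(1/2)^(t/14.2) = 358·(1/2)^(t/36.1).
Taking log₂: log₂(606/358) = t·(1/14.2 − 1/36.1).
log₂(1.6927) = 0.75936; 1/14.2 − 1/36.1 = 0.042722.
t = 0.75936 / 0.042722 ≈ 17.775 hours.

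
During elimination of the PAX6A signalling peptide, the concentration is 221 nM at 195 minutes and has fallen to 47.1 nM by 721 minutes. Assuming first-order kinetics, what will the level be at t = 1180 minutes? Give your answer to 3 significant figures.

12.2 nM

Over Δt = 721 − 195 = 526 minutes, the level fell by a factor of 221/47.1 ≈ 4.6921.
n = log₂(4.6921) ≈ 2.2302 half-lives, so t½ = 526/2.2302 ≈ 235.85 minutes.
From t = 721 to t = 1180: 47.1 × (1/2)^((1180−721)/235.85) ≈ 12.223 nM.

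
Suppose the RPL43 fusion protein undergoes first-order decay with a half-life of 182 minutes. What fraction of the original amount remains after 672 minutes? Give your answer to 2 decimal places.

n = 672/182 ≈ 3.6923 half-lives.
Fraction remaining = (1/2)^3.6923 ≈ 0.077358.

0.08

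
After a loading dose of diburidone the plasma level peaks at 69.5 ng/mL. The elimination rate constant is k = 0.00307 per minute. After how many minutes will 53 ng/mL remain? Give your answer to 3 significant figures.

t½ = ln 2 / k = 0.69315 / 0.00307 ≈ 225.78 minutes.
Fraction remaining = 53/69.5 ≈ 0.76259.
n = log₂(69.5/53) = ln(1.3113)/ln 2 ≈ 0.39102 half-lives.
t = n × t½ = 0.39102 × 225.78 ≈ 88.285 minutes.

88.3 minutes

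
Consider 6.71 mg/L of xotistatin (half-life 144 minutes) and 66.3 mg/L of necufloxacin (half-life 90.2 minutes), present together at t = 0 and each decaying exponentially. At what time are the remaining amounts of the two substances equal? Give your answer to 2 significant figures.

Set 6.71·(1/2)^(t/144) = 66.3·(1/2)^(t/90.2).
Taking log₂: log₂(6.71/66.3) = t·(1/144 − 1/90.2).
log₂(0.10121) = -3.3046; 1/144 − 1/90.2 = -0.004142.
t = -3.3046 / -0.004142 ≈ 797.83 minutes.

800 minutes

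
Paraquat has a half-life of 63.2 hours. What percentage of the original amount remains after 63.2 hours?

50%

n = 63.2/63.2 ≈ 1 half-life.
Fraction remaining = (1/2)^1 ≈ 0.5, i.e. 50%.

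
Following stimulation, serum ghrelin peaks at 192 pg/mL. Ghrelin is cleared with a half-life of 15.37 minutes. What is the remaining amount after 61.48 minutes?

12 pg/mL

Elapsed time is 4 half-lives (61.48/15.37).
Each half-life halves the amount: 192 × (1/2)^4 = 192/16 = 12 pg/mL.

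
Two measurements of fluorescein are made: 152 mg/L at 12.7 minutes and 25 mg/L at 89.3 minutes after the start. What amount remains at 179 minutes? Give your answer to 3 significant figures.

Over Δt = 89.3 − 12.7 = 76.6 minutes, the level fell by a factor of 152/25 ≈ 6.08.
n = log₂(6.08) ≈ 2.6041 half-lives, so t½ = 76.6/2.6041 ≈ 29.415 minutes.
From t = 89.3 to t = 179: 25 × (1/2)^((179−89.3)/29.415) ≈ 3.0198 mg/L.

3.02 mg/L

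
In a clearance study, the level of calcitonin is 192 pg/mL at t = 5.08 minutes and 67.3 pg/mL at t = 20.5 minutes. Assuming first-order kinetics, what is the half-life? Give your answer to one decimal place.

Over Δt = 20.5 − 5.08 = 15.42 minutes, the level fell by a factor of 192/67.3 ≈ 2.8529.
n = log₂(2.8529) ≈ 1.5124 half-lives, so t½ = 15.42/1.5124 ≈ 10.196 minutes.

10.2 minutes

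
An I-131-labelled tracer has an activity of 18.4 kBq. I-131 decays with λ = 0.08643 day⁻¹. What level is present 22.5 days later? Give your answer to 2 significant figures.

t½ = ln 2 / λ = 0.69315 / 0.08643 ≈ 8.0198 days.
Number of half-lives: n = 22.5/8.0198 ≈ 2.8056.
Remaining = 18.4 × (1/2)^2.8056 = 18.4 × 0.14303 ≈ 2.6318 kBq.

2.6 kBq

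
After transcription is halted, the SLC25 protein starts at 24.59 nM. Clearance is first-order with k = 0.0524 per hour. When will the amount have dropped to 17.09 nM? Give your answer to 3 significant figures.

t½ = ln 2 / k = 0.69315 / 0.0524 ≈ 13.228 hours.
Fraction remaining = 17.09/24.59 ≈ 0.695.
n = log₂(24.59/17.09) = ln(1.4389)/ln 2 ≈ 0.52492 half-lives.
t = n × t½ = 0.52492 × 13.228 ≈ 6.9436 hours.

6.94 hours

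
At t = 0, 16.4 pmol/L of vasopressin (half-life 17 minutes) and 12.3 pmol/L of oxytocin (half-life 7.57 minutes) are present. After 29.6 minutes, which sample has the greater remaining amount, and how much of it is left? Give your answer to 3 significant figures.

vasopressin: 16.4 × (1/2)^1.7412 ≈ 4.9057 pmol/L.
oxytocin: 12.3 × (1/2)^3.9102 ≈ 0.81814 pmol/L.
Vasopressin has more remaining, at ≈ 4.9057 pmol/L.

vasopressin, 4.91 pmol/L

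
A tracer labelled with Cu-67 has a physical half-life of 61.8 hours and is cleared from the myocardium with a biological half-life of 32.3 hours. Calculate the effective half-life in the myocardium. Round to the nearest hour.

1/t_eff = 1/t_phys + 1/t_biol = 1/61.8 + 1/32.3 = 0.047141 per hour.
t_eff = 61.8 × 32.3 / (61.8 + 32.3) ≈ 21.213 hours.

21 hours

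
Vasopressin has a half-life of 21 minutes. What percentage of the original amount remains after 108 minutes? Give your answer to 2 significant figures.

n = 108/21 ≈ 5.1429 half-lives.
Fraction remaining = (1/2)^5.1429 ≈ 0.028304, i.e. 2.8304%.

2.8%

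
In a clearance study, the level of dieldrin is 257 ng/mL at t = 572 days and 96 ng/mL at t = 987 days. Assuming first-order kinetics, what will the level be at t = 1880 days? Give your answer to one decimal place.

Over Δt = 987 − 572 = 415 days, the level fell by a factor of 257/96 ≈ 2.6771.
n = log₂(2.6771) ≈ 1.4207 half-lives, so t½ = 415/1.4207 ≈ 292.12 days.
From t = 987 to t = 1880: 96 × (1/2)^((1880−987)/292.12) ≈ 11.535 ng/mL.

11.5 ng/mL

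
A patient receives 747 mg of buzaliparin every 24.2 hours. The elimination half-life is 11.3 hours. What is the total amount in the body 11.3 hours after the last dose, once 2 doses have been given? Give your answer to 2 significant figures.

460 mg

The 2 doses were given 35.5, 11.3 hours ago.
Total = 747·(1/2)^(35.5/11.3) + 747·(1/2)^(11.3/11.3)
      = 84.646 + 373.5 ≈ 458.15 mg.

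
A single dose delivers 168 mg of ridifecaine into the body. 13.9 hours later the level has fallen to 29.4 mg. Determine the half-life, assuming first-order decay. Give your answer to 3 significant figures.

A/A₀ = 29.4/168 ≈ 0.175.
n = log₂(5.7143) ≈ 2.5146 half-lives elapsed in 13.9 hours.
t½ = 13.9/2.5146 ≈ 5.5278 hours.

5.53 hours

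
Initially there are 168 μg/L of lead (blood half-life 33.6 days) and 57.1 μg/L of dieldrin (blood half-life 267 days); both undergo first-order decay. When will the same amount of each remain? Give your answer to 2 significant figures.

Set 168·(1/2)^(t/33.6) = 57.1·(1/2)^(t/267).
Taking log₂: log₂(168/57.1) = t·(1/33.6 − 1/267).
log₂(2.9422) = 1.5569; 1/33.6 − 1/267 = 0.026017.
t = 1.5569 / 0.026017 ≈ 59.843 days.

60 days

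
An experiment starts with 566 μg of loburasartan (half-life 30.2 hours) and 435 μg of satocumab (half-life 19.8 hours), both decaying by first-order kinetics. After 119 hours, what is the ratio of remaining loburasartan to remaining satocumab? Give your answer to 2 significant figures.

5.5

loburasartan: 566 × (1/2)^(119/30.2) = 566 × (1/2)^3.9404 ≈ 36.867 μg.
satocumab: 435 × (1/2)^(119/19.8) = 435 × (1/2)^6.0101 ≈ 6.7495 μg.
Ratio ≈ 36.867 / 6.7495 ≈ 5.4622.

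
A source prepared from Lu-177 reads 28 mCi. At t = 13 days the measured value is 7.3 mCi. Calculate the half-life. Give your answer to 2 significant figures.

A/A₀ = 7.3/28 ≈ 0.26071.
n = log₂(3.8356) ≈ 1.9395 half-lives elapsed in 13 days.
t½ = 13/1.9395 ≈ 6.7029 days.

6.7 days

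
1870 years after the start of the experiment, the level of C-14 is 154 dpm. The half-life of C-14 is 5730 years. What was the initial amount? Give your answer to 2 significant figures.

190 dpm

Number of half-lives elapsed: n = 1870/5730 ≈ 0.32635.
A₀ = A × 2^n = 154 × 2^0.32635 = 154 × 1.2538 ≈ 193.09 dpm.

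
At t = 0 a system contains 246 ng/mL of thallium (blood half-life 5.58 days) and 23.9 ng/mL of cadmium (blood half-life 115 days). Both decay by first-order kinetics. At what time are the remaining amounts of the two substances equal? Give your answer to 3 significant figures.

Set 246·(1/2)^(t/5.58) = 23.9·(1/2)^(t/115).
Taking log₂: log₂(246/23.9) = t·(1/5.58 − 1/115).
log₂(10.293) = 3.3636; 1/5.58 − 1/115 = 0.17052.
t = 3.3636 / 0.17052 ≈ 19.726 days.

19.7 days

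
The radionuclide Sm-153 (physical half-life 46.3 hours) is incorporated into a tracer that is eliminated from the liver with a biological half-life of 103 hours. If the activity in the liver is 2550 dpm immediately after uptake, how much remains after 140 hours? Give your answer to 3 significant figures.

1/t_eff = 1/t_phys + 1/t_biol = 1/46.3 + 1/103 = 0.031307 per hour.
t_eff = 46.3 × 103 / (46.3 + 103) ≈ 31.942 hours.
Remaining = 2550 × (1/2)^(140/31.942) = 2550 × (1/2)^4.383 ≈ 122.22 dpm.

122 dpm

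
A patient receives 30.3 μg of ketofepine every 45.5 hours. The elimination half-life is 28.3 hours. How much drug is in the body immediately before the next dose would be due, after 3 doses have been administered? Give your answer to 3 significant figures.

14.3 μg

The 3 doses were given 136.5, 91, 45.5 hours ago.
Total = 30.3·(1/2)^(136.5/28.3) + 30.3·(1/2)^(91/28.3) + 30.3·(1/2)^(45.5/28.3)
      = 1.0702 + 3.2619 + 9.9416 ≈ 14.274 μg.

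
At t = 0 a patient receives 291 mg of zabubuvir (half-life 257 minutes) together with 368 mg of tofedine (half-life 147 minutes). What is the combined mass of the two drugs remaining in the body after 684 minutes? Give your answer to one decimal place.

60.6 mg

zabubuvir: 291 × (1/2)^(684/257) = 291 × (1/2)^2.6615 ≈ 45.995 mg.
tofedine: 368 × (1/2)^(684/147) = 368 × (1/2)^4.6531 ≈ 14.626 mg.
Total = 45.995 + 14.626 ≈ 60.621 mg.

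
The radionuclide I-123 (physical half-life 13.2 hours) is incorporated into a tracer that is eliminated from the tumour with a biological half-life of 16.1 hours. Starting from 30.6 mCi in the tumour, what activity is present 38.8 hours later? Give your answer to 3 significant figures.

1/t_eff = 1/t_phys + 1/t_biol = 1/13.2 + 1/16.1 = 0.13787 per hour.
t_eff = 13.2 × 16.1 / (13.2 + 16.1) ≈ 7.2532 hours.
Remaining = 30.6 × (1/2)^(38.8/7.2532) = 30.6 × (1/2)^5.3493 ≈ 0.75061 mCi.

0.751 mCi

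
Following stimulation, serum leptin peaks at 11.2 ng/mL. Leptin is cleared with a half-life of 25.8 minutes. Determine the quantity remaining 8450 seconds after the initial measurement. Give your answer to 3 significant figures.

0.255 ng/mL

Convert the elapsed time: 8450 seconds = 140.833 minutes.
Number of half-lives: n = 140.833/25.8 ≈ 5.4587.
Remaining = 11.2 × (1/2)^5.4587 = 11.2 × 0.022739 ≈ 0.25468 ng/mL.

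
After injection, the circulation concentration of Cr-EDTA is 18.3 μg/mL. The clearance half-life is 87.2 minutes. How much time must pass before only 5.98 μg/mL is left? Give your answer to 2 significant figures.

140 minutes

Fraction remaining = 5.98/18.3 ≈ 0.32678.
n = log₂(18.3/5.98) = ln(3.0602)/ln 2 ≈ 1.6136 half-lives.
t = n × t½ = 1.6136 × 87.2 ≈ 140.71 minutes.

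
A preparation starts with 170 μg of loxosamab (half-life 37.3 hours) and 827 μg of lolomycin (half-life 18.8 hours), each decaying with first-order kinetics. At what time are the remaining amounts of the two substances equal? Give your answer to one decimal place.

86.5 hours

Set 170·(1/2)^(t/37.3) = 827·(1/2)^(t/18.8).
Taking log₂: log₂(170/827) = t·(1/37.3 − 1/18.8).
log₂(0.20556) = -2.2824; 1/37.3 − 1/18.8 = -0.026382.
t = -2.2824 / -0.026382 ≈ 86.512 hours.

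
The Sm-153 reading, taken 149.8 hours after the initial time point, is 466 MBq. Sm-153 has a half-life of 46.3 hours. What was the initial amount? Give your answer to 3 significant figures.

4390 MBq

Number of half-lives elapsed: n = 149.8/46.3 ≈ 3.2354.
A₀ = A × 2^n = 466 × 2^3.2354 = 466 × 9.418 ≈ 4388.8 MBq.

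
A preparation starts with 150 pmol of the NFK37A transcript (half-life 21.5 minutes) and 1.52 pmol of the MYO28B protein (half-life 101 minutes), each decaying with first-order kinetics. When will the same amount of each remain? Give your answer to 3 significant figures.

Set 150·(1/2)^(t/21.5) = 1.52·(1/2)^(t/101).
Taking log₂: log₂(150/1.52) = t·(1/21.5 − 1/101).
log₂(98.684) = 6.6247; 1/21.5 − 1/101 = 0.036611.
t = 6.6247 / 0.036611 ≈ 180.95 minutes.

181 minutes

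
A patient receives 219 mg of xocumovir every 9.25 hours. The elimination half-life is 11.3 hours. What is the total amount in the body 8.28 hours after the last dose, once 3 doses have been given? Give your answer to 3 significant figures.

The 3 doses were given 26.78, 17.53, 8.28 hours ago.
Total = 219·(1/2)^(26.78/11.3) + 219·(1/2)^(17.53/11.3) + 219·(1/2)^(8.28/11.3)
      = 42.367 + 74.722 + 131.79 ≈ 248.87 mg.

249 mg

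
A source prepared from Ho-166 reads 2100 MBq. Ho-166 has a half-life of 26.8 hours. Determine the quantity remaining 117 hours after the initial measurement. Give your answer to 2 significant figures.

Number of half-lives: n = 117/26.8 ≈ 4.3657.
Remaining = 2100 × (1/2)^4.3657 = 2100 × 0.048507 ≈ 101.86 MBq.

100 MBq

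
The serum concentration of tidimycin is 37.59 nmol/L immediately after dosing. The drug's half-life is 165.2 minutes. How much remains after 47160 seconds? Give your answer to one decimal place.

Convert the elapsed time: 47160 seconds = 786 minutes.
Number of half-lives: n = 786/165.2 ≈ 4.7579.
Remaining = 37.59 × (1/2)^4.7579 = 37.59 × 0.036961 ≈ 1.3893 nmol/L.

1.4 nmol/L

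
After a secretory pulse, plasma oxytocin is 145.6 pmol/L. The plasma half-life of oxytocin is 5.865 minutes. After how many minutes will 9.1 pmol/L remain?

23.46 minutes

9.1/145.6 = 1/16, so 4 half-lives have elapsed.
t = 4 × 5.865 = 23.46 minutes.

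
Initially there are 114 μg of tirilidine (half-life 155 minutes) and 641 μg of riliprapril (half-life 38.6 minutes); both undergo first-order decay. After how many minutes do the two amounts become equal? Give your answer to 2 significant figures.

130 minutes

Set 114·(1/2)^(t/155) = 641·(1/2)^(t/38.6).
Taking log₂: log₂(114/641) = t·(1/155 − 1/38.6).
log₂(0.17785) = -2.4913; 1/155 − 1/38.6 = -0.019455.
t = -2.4913 / -0.019455 ≈ 128.05 minutes.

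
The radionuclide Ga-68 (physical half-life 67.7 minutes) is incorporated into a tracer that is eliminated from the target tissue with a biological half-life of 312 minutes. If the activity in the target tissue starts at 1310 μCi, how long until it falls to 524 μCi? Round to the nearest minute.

74 minutes

1/t_eff = 1/t_phys + 1/t_biol = 1/67.7 + 1/312 = 0.017976 per minute.
t_eff = 67.7 × 312 / (67.7 + 312) ≈ 55.629 minutes.
n = log₂(1310/524) ≈ 1.3219; t = 1.3219 × 55.629 ≈ 73.538 minutes.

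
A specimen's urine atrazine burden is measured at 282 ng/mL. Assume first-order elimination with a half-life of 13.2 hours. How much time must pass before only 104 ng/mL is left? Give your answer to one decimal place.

Fraction remaining = 104/282 ≈ 0.36879.
n = log₂(282/104) = ln(2.7115)/ln 2 ≈ 1.4391 half-lives.
t = n × t½ = 1.4391 × 13.2 ≈ 18.996 hours.

19.0 hours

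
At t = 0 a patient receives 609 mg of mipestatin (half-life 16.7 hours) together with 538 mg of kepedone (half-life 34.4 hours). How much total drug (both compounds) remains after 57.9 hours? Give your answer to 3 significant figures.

mipestatin: 609 × (1/2)^(57.9/16.7) = 609 × (1/2)^3.4671 ≈ 55.071 mg.
kepedone: 538 × (1/2)^(57.9/34.4) = 538 × (1/2)^1.6831 ≈ 167.54 mg.
Total = 55.071 + 167.54 ≈ 222.61 mg.

223 mg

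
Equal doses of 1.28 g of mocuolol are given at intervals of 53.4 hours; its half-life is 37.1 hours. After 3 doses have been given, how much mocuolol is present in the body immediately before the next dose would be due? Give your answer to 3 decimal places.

The 3 doses were given 160.2, 106.8, 53.4 hours ago.
Total = 1.28·(1/2)^(160.2/37.1) + 1.28·(1/2)^(106.8/37.1) + 1.28·(1/2)^(53.4/37.1)
      = 0.064172 + 0.17403 + 0.47198 ≈ 0.71018 g.

0.710 g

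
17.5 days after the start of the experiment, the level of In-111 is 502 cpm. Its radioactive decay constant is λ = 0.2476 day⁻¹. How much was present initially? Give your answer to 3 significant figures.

t½ = ln 2 / λ = 0.69315 / 0.2476 ≈ 2.7995 days.
Number of half-lives elapsed: n = 17.5/2.7995 ≈ 6.2512.
A₀ = A × 2^n = 502 × 2^6.2512 = 502 × 76.172 ≈ 38239 cpm.

38200 cpm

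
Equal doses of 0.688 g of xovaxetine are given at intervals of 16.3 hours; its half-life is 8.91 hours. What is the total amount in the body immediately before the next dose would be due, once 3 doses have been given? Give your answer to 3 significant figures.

The 3 doses were given 48.9, 32.6, 16.3 hours ago.
Total = 0.688·(1/2)^(48.9/8.91) + 0.688·(1/2)^(32.6/8.91) + 0.688·(1/2)^(16.3/8.91)
      = 0.015327 + 0.054472 + 0.19359 ≈ 0.26339 g.

0.263 g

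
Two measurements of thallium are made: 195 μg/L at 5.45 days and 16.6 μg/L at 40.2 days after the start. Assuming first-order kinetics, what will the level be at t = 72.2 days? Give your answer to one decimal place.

Over Δt = 40.2 − 5.45 = 34.75 days, the level fell by a factor of 195/16.6 ≈ 11.747.
n = log₂(11.747) ≈ 3.5542 half-lives, so t½ = 34.75/3.5542 ≈ 9.7771 days.
From t = 40.2 to t = 72.2: 16.6 × (1/2)^((72.2−40.2)/9.7771) ≈ 1.7173 μg/L.

1.7 μg/L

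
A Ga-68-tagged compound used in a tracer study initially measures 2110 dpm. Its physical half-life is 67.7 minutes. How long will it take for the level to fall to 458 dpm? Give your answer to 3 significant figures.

149 minutes

Fraction remaining = 458/2110 ≈ 0.21706.
n = log₂(2110/458) = ln(4.607)/ln 2 ≈ 2.2038 half-lives.
t = n × t½ = 2.2038 × 67.7 ≈ 149.2 minutes.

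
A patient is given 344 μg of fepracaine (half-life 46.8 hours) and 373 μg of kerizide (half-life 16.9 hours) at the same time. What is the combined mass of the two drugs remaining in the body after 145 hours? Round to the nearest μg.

41 μg

fepracaine: 344 × (1/2)^(145/46.8) = 344 × (1/2)^3.0983 ≈ 40.168 μg.
kerizide: 373 × (1/2)^(145/16.9) = 373 × (1/2)^8.5799 ≈ 0.97478 μg.
Total = 40.168 + 0.97478 ≈ 41.143 μg.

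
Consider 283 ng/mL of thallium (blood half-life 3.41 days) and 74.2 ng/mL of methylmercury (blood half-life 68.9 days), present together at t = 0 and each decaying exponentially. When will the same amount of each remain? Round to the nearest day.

Set 283·(1/2)^(t/3.41) = 74.2·(1/2)^(t/68.9).
Taking log₂: log₂(283/74.2) = t·(1/3.41 − 1/68.9).
log₂(3.814) = 1.9313; 1/3.41 − 1/68.9 = 0.27874.
t = 1.9313 / 0.27874 ≈ 6.9287 days.

7 days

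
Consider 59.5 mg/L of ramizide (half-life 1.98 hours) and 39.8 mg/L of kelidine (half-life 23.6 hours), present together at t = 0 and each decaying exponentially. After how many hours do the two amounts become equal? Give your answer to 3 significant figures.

Set 59.5·(1/2)^(t/1.98) = 39.8·(1/2)^(t/23.6).
Taking log₂: log₂(59.5/39.8) = t·(1/1.98 − 1/23.6).
log₂(1.495) = 0.58012; 1/1.98 − 1/23.6 = 0.46268.
t = 0.58012 / 0.46268 ≈ 1.2538 hours.

1.25 hours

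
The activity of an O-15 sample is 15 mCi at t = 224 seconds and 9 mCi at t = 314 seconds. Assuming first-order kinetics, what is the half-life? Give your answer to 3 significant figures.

Over Δt = 314 − 224 = 90 seconds, the level fell by a factor of 15/9 ≈ 1.6667.
n = log₂(1.6667) ≈ 0.73697 half-lives, so t½ = 90/0.73697 ≈ 122.12 seconds.

122 seconds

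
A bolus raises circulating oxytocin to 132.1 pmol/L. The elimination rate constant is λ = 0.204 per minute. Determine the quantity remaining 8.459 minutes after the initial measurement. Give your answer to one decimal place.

23.5 pmol/L

t½ = ln 2 / λ = 0.69315 / 0.204 ≈ 3.3978 minutes.
Number of half-lives: n = 8.459/3.3978 ≈ 2.4896.
Remaining = 132.1 × (1/2)^2.4896 = 132.1 × 0.17806 ≈ 23.522 pmol/L.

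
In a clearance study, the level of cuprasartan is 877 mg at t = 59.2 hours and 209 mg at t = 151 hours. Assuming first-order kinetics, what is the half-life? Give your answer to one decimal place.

Over Δt = 151 − 59.2 = 91.8 hours, the level fell by a factor of 877/209 ≈ 4.1962.
n = log₂(4.1962) ≈ 2.0691 half-lives, so t½ = 91.8/2.0691 ≈ 44.368 hours.

44.4 hours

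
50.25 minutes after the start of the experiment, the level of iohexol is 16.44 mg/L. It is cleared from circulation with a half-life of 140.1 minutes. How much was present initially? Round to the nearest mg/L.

Number of half-lives elapsed: n = 50.25/140.1 ≈ 0.35867.
A₀ = A × 2^n = 16.44 × 2^0.35867 = 16.44 × 1.2822 ≈ 21.08 mg/L.

21 mg/L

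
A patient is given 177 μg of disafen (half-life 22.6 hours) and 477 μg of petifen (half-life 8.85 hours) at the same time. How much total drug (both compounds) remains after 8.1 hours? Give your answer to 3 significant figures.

disafen: 177 × (1/2)^(8.1/22.6) = 177 × (1/2)^0.35841 ≈ 138.06 μg.
petifen: 477 × (1/2)^(8.1/8.85) = 477 × (1/2)^0.91525 ≈ 252.93 μg.
Total = 138.06 + 252.93 ≈ 390.99 μg.

391 μg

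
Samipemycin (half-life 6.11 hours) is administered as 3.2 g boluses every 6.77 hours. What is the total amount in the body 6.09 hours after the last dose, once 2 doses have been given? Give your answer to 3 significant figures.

2.35 g

The 2 doses were given 12.86, 6.09 hours ago.
Total = 3.2·(1/2)^(12.86/6.11) + 3.2·(1/2)^(6.09/6.11)
      = 0.74397 + 1.6036 ≈ 2.3476 g.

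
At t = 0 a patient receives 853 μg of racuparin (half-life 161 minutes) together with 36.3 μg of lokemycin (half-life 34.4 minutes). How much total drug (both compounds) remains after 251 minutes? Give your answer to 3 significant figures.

290 μg

racuparin: 853 × (1/2)^(251/161) = 853 × (1/2)^1.559 ≈ 289.5 μg.
lokemycin: 36.3 × (1/2)^(251/34.4) = 36.3 × (1/2)^7.2965 ≈ 0.23091 μg.
Total = 289.5 + 0.23091 ≈ 289.73 μg.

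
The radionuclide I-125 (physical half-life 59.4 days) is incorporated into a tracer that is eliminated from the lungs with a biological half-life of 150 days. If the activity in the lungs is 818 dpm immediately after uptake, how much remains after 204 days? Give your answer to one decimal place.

1/t_eff = 1/t_phys + 1/t_biol = 1/59.4 + 1/150 = 0.023502 per day.
t_eff = 59.4 × 150 / (59.4 + 150) ≈ 42.55 days.
Remaining = 818 × (1/2)^(204/42.55) = 818 × (1/2)^4.7943 ≈ 29.479 dpm.

29.5 dpm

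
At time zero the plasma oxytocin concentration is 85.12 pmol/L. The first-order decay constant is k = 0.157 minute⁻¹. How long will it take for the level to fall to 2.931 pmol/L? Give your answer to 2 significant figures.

21 minutes

t½ = ln 2 / k = 0.69315 / 0.157 ≈ 4.415 minutes.
Fraction remaining = 2.931/85.12 ≈ 0.034434.
n = log₂(85.12/2.931) = ln(29.041)/ln 2 ≈ 4.86 half-lives.
t = n × t½ = 4.86 × 4.415 ≈ 21.457 minutes.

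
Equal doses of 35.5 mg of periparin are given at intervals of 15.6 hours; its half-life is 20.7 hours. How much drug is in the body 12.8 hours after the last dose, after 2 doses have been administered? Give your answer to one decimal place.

The 2 doses were given 28.4, 12.8 hours ago.
Total = 35.5·(1/2)^(28.4/20.7) + 35.5·(1/2)^(12.8/20.7)
      = 13.716 + 23.125 ≈ 36.841 mg.

36.8 mg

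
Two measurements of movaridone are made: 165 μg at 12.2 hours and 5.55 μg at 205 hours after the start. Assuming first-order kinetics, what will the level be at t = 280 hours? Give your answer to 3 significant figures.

Over Δt = 205 − 12.2 = 192.8 hours, the level fell by a factor of 165/5.55 ≈ 29.73.
n = log₂(29.73) ≈ 4.8938 half-lives, so t½ = 192.8/4.8938 ≈ 39.397 hours.
From t = 205 to t = 280: 5.55 × (1/2)^((280−205)/39.397) ≈ 1.4833 μg.

1.48 μg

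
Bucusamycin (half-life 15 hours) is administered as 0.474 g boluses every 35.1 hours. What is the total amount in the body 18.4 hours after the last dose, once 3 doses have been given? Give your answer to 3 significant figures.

0.250 g

The 3 doses were given 88.6, 53.5, 18.4 hours ago.
Total = 0.474·(1/2)^(88.6/15) + 0.474·(1/2)^(53.5/15) + 0.474·(1/2)^(18.4/15)
      = 0.0079012 + 0.040004 + 0.20254 ≈ 0.25045 g.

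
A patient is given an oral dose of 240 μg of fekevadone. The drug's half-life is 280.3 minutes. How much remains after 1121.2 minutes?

15 μg

Elapsed time is 4 half-lives (1121.2/280.3).
Each half-life halves the amount: 240 × (1/2)^4 = 240/16 = 15 μg.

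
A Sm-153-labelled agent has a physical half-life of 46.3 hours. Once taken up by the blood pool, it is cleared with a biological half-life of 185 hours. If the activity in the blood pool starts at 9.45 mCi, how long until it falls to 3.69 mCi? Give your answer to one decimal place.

50.2 hours

1/t_eff = 1/t_phys + 1/t_biol = 1/46.3 + 1/185 = 0.027004 per hour.
t_eff = 46.3 × 185 / (46.3 + 185) ≈ 37.032 hours.
n = log₂(9.45/3.69) ≈ 1.3567; t = 1.3567 × 37.032 ≈ 50.241 hours.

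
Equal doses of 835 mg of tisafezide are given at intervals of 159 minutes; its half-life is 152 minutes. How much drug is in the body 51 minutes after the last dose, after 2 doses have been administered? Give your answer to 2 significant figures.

The 2 doses were given 210, 51 minutes ago.
Total = 835·(1/2)^(210/152) + 835·(1/2)^(51/152)
      = 320.47 + 661.73 ≈ 982.21 mg.

980 mg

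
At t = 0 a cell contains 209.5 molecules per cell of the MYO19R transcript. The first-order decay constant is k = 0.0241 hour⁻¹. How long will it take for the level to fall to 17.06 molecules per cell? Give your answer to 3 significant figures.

t½ = ln 2 / k = 0.69315 / 0.0241 ≈ 28.761 hours.
Fraction remaining = 17.06/209.5 ≈ 0.081432.
n = log₂(209.5/17.06) = ln(12.28)/ln 2 ≈ 3.6183 half-lives.
t = n × t½ = 3.6183 × 28.761 ≈ 104.07 hours.

104 hours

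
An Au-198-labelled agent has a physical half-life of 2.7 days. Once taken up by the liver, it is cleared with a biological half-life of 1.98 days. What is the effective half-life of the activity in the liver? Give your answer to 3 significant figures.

1.14 days

1/t_eff = 1/t_phys + 1/t_biol = 1/2.7 + 1/1.98 = 0.87542 per day.
t_eff = 2.7 × 1.98 / (2.7 + 1.98) ≈ 1.1423 days.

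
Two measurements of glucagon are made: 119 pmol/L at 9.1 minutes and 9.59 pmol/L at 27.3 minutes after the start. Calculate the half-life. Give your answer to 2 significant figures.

5.0 minutes

Over Δt = 27.3 − 9.1 = 18.2 minutes, the level fell by a factor of 119/9.59 ≈ 12.409.
n = log₂(12.409) ≈ 3.6333 half-lives, so t½ = 18.2/3.6333 ≈ 5.0092 minutes.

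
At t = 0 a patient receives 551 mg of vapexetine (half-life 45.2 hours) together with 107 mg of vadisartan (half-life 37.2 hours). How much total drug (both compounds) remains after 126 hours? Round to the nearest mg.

vapexetine: 551 × (1/2)^(126/45.2) = 551 × (1/2)^2.7876 ≈ 79.799 mg.
vadisartan: 107 × (1/2)^(126/37.2) = 107 × (1/2)^3.3871 ≈ 10.227 mg.
Total = 79.799 + 10.227 ≈ 90.026 mg.

90 mg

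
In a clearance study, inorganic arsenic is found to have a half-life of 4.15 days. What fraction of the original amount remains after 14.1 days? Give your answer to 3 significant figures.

n = 14.1/4.15 ≈ 3.3976 half-lives.
Fraction remaining = (1/2)^3.3976 ≈ 0.094891.

0.0949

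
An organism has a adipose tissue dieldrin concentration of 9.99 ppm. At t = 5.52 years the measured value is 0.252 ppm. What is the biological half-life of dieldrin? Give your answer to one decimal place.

1.0 years

A/A₀ = 0.252/9.99 ≈ 0.025225.
n = log₂(39.643) ≈ 5.309 half-lives elapsed in 5.52 years.
t½ = 5.52/5.309 ≈ 1.0397 years.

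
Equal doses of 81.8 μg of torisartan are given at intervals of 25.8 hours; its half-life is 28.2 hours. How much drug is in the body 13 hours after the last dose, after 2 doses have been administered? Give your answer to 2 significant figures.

The 2 doses were given 38.8, 13 hours ago.
Total = 81.8·(1/2)^(38.8/28.2) + 81.8·(1/2)^(13/28.2)
      = 31.519 + 59.427 ≈ 90.945 μg.

91 μg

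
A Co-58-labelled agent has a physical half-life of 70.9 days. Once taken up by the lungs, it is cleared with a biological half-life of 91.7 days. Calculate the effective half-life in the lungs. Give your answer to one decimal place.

40.0 days

1/t_eff = 1/t_phys + 1/t_biol = 1/70.9 + 1/91.7 = 0.025009 per day.
t_eff = 70.9 × 91.7 / (70.9 + 91.7) ≈ 39.985 days.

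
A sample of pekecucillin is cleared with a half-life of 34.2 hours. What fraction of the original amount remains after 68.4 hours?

n = 68.4/34.2 ≈ 2 half-lives.
Fraction remaining = (1/2)^2 ≈ 0.25.

0.25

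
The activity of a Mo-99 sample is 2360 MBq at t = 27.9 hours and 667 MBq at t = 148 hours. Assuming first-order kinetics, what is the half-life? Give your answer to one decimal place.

Over Δt = 148 − 27.9 = 120.1 hours, the level fell by a factor of 2360/667 ≈ 3.5382.
n = log₂(3.5382) ≈ 1.823 half-lives, so t½ = 120.1/1.823 ≈ 65.879 hours.

65.9 hours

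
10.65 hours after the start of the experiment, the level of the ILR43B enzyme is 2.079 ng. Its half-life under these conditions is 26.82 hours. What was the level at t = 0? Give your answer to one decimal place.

2.7 ng

Number of half-lives elapsed: n = 10.65/26.82 ≈ 0.39709.
A₀ = A × 2^n = 2.079 × 2^0.39709 = 2.079 × 1.3169 ≈ 2.7377 ng.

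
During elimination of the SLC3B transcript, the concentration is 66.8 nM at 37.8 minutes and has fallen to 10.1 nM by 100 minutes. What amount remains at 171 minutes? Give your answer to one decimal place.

Over Δt = 100 − 37.8 = 62.2 minutes, the level fell by a factor of 66.8/10.1 ≈ 6.6139.
n = log₂(6.6139) ≈ 2.7255 half-lives, so t½ = 62.2/2.7255 ≈ 22.822 minutes.
From t = 100 to t = 171: 10.1 × (1/2)^((171−100)/22.822) ≈ 1.1689 nM.

1.2 nM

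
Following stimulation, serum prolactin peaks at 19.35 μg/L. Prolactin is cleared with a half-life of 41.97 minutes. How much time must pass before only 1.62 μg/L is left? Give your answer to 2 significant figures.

150 minutes

Fraction remaining = 1.62/19.35 ≈ 0.083721.
n = log₂(19.35/1.62) = ln(11.944)/ln 2 ≈ 3.5783 half-lives.
t = n × t½ = 3.5783 × 41.97 ≈ 150.18 minutes.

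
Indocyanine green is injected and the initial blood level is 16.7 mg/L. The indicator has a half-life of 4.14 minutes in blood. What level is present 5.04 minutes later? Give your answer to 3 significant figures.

Number of half-lives: n = 5.04/4.14 ≈ 1.2174.
Remaining = 16.7 × (1/2)^1.2174 = 16.7 × 0.43006 ≈ 7.182 mg/L.

7.18 mg/L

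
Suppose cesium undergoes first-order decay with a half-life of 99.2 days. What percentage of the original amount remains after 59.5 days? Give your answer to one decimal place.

66.0%

n = 59.5/99.2 ≈ 0.5998 half-lives.
Fraction remaining = (1/2)^0.5998 ≈ 0.65985, i.e. 65.985%.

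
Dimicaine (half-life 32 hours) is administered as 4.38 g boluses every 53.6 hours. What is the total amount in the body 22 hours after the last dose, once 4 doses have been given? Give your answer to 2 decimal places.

The 4 doses were given 182.8, 129.2, 75.6, 22 hours ago.
Total = 4.38·(1/2)^(182.8/32) + 4.38·(1/2)^(129.2/32) + 4.38·(1/2)^(75.6/32) + 4.38·(1/2)^(22/32)
      = 0.08353 + 0.26673 + 0.85171 + 2.7197 ≈ 3.9216 g.

3.92 g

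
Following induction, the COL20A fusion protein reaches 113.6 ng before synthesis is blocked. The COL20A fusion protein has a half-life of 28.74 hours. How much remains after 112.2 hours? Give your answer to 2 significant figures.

Number of half-lives: n = 112.2/28.74 ≈ 3.904.
Remaining = 113.6 × (1/2)^3.904 = 113.6 × 0.066802 ≈ 7.5887 ng.

7.6 ng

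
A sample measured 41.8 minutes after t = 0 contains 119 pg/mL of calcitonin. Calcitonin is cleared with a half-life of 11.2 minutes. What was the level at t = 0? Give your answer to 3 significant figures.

1580 pg/mL

Number of half-lives elapsed: n = 41.8/11.2 ≈ 3.7321.
A₀ = A × 2^n = 119 × 2^3.7321 = 119 × 13.289 ≈ 1581.4 pg/mL.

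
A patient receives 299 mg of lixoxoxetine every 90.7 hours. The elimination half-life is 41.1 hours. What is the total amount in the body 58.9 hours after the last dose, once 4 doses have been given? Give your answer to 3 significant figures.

The 4 doses were given 331, 240.3, 149.6, 58.9 hours ago.
Total = 299·(1/2)^(331/41.1) + 299·(1/2)^(240.3/41.1) + 299·(1/2)^(149.6/41.1) + 299·(1/2)^(58.9/41.1)
      = 1.1254 + 5.1956 + 23.986 + 110.73 ≈ 141.04 mg.

141 mg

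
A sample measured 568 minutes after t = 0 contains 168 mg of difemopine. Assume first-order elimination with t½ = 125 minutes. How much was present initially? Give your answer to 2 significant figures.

Number of half-lives elapsed: n = 568/125 ≈ 4.544.
A₀ = A × 2^n = 168 × 2^4.544 = 168 × 23.328 ≈ 3919.1 mg.

3900 mg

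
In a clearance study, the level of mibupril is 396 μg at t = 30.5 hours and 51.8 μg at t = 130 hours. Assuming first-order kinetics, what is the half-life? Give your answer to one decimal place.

Over Δt = 130 − 30.5 = 99.5 hours, the level fell by a factor of 396/51.8 ≈ 7.6448.
n = log₂(7.6448) ≈ 2.9345 half-lives, so t½ = 99.5/2.9345 ≈ 33.907 hours.

33.9 hours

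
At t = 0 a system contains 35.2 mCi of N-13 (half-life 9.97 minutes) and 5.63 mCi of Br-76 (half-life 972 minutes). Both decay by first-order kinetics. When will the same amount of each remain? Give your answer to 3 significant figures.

Set 35.2·(1/2)^(t/9.97) = 5.63·(1/2)^(t/972).
Taking log₂: log₂(35.2/5.63) = t·(1/9.97 − 1/972).
log₂(6.2522) = 2.6444; 1/9.97 − 1/972 = 0.099272.
t = 2.6444 / 0.099272 ≈ 26.638 minutes.

26.6 minutes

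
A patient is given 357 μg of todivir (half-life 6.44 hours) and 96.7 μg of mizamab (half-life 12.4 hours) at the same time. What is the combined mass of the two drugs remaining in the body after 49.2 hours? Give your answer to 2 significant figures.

8.0 μg

todivir: 357 × (1/2)^(49.2/6.44) = 357 × (1/2)^7.6398 ≈ 1.7901 μg.
mizamab: 96.7 × (1/2)^(49.2/12.4) = 96.7 × (1/2)^3.9677 ≈ 6.1804 μg.
Total = 1.7901 + 6.1804 ≈ 7.9705 μg.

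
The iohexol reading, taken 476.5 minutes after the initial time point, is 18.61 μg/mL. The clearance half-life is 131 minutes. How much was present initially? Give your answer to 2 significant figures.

230 μg/mL

Number of half-lives elapsed: n = 476.5/131 ≈ 3.6374.
A₀ = A × 2^n = 18.61 × 2^3.6374 = 18.61 × 12.444 ≈ 231.59 μg/mL.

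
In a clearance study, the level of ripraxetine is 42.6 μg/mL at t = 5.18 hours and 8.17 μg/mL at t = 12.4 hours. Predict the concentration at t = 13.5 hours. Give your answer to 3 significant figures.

6.35 μg/mL

Over Δt = 12.4 − 5.18 = 7.22 hours, the level fell by a factor of 42.6/8.17 ≈ 5.2142.
n = log₂(5.2142) ≈ 2.3824 half-lives, so t½ = 7.22/2.3824 ≈ 3.0305 hours.
From t = 12.4 to t = 13.5: 8.17 × (1/2)^((13.5−12.4)/3.0305) ≈ 6.3527 μg/mL.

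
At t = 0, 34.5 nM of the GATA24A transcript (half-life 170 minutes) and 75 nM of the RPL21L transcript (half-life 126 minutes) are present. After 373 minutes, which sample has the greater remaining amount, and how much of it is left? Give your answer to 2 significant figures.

RPL21L transcript, 9.6 nM

GATA24A transcript: 34.5 × (1/2)^2.1941 ≈ 7.5392 nM.
RPL21L transcript: 75 × (1/2)^2.9603 ≈ 9.6364 nM.
RPL21L transcript has more remaining, at ≈ 9.6364 nM.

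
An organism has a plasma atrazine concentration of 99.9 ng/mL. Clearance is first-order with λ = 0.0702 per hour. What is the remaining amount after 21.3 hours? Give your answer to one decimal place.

t½ = ln 2 / λ = 0.69315 / 0.0702 ≈ 9.8739 hours.
Number of half-lives: n = 21.3/9.8739 ≈ 2.1572.
Remaining = 99.9 × (1/2)^2.1572 = 99.9 × 0.22419 ≈ 22.397 ng/mL.

22.4 ng/mL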